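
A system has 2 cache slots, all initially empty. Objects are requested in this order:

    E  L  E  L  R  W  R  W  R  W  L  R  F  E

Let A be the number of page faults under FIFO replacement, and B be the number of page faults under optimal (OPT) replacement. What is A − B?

1

Under FIFO: F F . . F F . . . . F F F F → 8 faults.
Under OPT: F F . . F F . . . . F . F F → 7 faults.
A − B = 8 − 7 = 1.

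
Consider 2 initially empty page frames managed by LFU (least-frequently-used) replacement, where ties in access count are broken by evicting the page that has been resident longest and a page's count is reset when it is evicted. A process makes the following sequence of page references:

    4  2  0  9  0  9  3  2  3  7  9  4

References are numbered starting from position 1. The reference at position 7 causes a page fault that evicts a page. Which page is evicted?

0

pos 1: 4 → miss, frames {4}
pos 2: 2 → miss, frames {4,2}
pos 3: 0 → miss, evict 4, frames {2,0}
pos 4: 9 → miss, evict 2, frames {0,9}
pos 5: 0 → hit
pos 6: 9 → hit
pos 7: 3 → miss, evict 0, frames {9,3}
At position 7, page 0 is evicted.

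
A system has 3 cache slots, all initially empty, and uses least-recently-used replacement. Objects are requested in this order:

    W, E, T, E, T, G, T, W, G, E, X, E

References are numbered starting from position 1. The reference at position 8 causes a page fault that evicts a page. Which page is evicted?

pos 1: W → fault, frames (W)
pos 2: E → fault, frames (W E)
pos 3: T → fault, frames (W E T)
pos 4: E → hit
pos 5: T → hit
pos 6: G → fault, evict W, frames (E T G)
pos 7: T → hit
pos 8: W → fault, evict E, frames (G T W)
At position 8, page E is evicted.

E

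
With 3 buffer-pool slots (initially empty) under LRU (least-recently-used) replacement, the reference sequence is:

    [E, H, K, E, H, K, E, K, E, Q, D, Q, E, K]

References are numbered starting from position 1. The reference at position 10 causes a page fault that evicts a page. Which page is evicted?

pos 1: E -> miss, frames (E)
pos 2: H -> miss, frames (E H)
pos 3: K -> miss, frames (E H K)
pos 4: E -> hit
pos 5: H -> hit
pos 6: K -> hit
pos 7: E -> hit
pos 8: K -> hit
pos 9: E -> hit
pos 10: Q -> miss, evict H, frames (K E Q)
At position 10, page H is evicted.

H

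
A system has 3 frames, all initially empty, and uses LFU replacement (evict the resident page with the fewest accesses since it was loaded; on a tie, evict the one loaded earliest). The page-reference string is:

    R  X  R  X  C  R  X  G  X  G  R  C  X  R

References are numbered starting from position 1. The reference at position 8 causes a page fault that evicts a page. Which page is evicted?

pos 1: R -> fault, frames {R}
pos 2: X -> fault, frames {R,X}
pos 3: R -> hit
pos 4: X -> hit
pos 5: C -> fault, frames {R,X,C}
pos 6: R -> hit
pos 7: X -> hit
pos 8: G -> fault, evict C, frames {R,X,G}
At position 8, page C is evicted.

C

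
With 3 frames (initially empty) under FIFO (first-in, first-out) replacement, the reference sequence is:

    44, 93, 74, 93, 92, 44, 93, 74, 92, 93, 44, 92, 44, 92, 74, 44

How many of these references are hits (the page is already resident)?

44: fault, frames [44]
93: fault, frames [44, 93]
74: fault, frames [44, 93, 74]
93: hit
92: fault, evict 44, frames [93, 74, 92]
44: fault, evict 93, frames [74, 92, 44]
93: fault, evict 74, frames [92, 44, 93]
74: fault, evict 92, frames [44, 93, 74]
92: fault, evict 44, frames [93, 74, 92]
93: hit
44: fault, evict 93, frames [74, 92, 44]
92: hit
44: hit
92: hit
74: hit
44: hit
Hits: 7.

7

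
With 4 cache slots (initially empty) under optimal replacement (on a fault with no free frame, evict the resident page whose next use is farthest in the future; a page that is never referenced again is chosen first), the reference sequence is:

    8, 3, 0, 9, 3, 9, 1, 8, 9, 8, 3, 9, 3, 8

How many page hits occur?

8 -> miss, frames [8]
3 -> miss, frames [8, 3]
0 -> miss, frames [8, 3, 0]
9 -> miss, frames [8, 3, 0, 9]
3 -> hit
9 -> hit
1 -> miss, evict 0, frames [8, 3, 9, 1]
8 -> hit
9 -> hit
8 -> hit
3 -> hit
9 -> hit
3 -> hit
8 -> hit
Hits: 9.

9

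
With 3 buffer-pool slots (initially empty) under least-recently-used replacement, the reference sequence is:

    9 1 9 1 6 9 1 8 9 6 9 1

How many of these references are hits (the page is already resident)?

6

9 → fault, frames {9}
1 → fault, frames {9,1}
9 → hit
1 → hit
6 → fault, frames {9,1,6}
9 → hit
1 → hit
8 → fault, evict 6, frames {9,1,8}
9 → hit
6 → fault, evict 1, frames {8,9,6}
9 → hit
1 → fault, evict 8, frames {6,9,1}
Hits: 6.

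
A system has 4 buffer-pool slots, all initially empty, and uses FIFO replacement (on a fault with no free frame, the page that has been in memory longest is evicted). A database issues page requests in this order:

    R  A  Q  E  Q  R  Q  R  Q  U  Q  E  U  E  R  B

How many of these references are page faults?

R -> fault, frames (R)
A -> fault, frames (R A)
Q -> fault, frames (R A Q)
E -> fault, frames (R A Q E)
Q -> hit
R -> hit
Q -> hit
R -> hit
Q -> hit
U -> fault, evict R, frames (A Q E U)
Q -> hit
E -> hit
U -> hit
E -> hit
R -> fault, evict A, frames (Q E U R)
B -> fault, evict Q, frames (E U R B)
Page faults: 7.

7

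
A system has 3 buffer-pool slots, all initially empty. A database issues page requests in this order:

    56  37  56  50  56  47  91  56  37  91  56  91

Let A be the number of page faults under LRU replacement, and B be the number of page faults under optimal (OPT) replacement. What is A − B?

Under LRU: F F . F . F F . F . . . → 6 faults.
Under OPT: F F . F . F F . . . . . → 5 faults.
A − B = 6 − 5 = 1.

1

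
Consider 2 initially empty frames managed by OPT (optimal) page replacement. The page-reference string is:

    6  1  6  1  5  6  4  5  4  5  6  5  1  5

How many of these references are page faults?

6: miss, frames {6}
1: miss, frames {6,1}
6: hit
1: hit
5: miss, evict 1, frames {6,5}
6: hit
4: miss, evict 6, frames {5,4}
5: hit
4: hit
5: hit
6: miss, evict 4, frames {5,6}
5: hit
1: miss, evict 6, frames {5,1}
5: hit
Page faults: 6.

6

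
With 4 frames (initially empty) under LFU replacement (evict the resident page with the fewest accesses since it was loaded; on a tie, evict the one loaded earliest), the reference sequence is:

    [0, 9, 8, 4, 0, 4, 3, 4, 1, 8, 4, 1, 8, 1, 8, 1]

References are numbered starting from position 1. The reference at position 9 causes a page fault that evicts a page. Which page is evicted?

8

pos 1: 0 → miss, frames {0}
pos 2: 9 → miss, frames {0,9}
pos 3: 8 → miss, frames {0,9,8}
pos 4: 4 → miss, frames {0,9,8,4}
pos 5: 0 → hit
pos 6: 4 → hit
pos 7: 3 → miss, evict 9, frames {0,8,4,3}
pos 8: 4 → hit
pos 9: 1 → miss, evict 8, frames {0,4,3,1}
At position 9, page 8 is evicted.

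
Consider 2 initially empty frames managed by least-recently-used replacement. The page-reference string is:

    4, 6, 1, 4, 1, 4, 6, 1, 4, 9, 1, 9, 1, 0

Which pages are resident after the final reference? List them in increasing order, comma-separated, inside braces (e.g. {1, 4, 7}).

4: fault, frames (4)
6: fault, frames (4 6)
1: fault, evict 4, frames (6 1)
4: fault, evict 6, frames (1 4)
1: hit
4: hit
6: fault, evict 1, frames (4 6)
1: fault, evict 4, frames (6 1)
4: fault, evict 6, frames (1 4)
9: fault, evict 1, frames (4 9)
1: fault, evict 4, frames (9 1)
9: hit
1: hit
0: fault, evict 9, frames (1 0)

{0, 1}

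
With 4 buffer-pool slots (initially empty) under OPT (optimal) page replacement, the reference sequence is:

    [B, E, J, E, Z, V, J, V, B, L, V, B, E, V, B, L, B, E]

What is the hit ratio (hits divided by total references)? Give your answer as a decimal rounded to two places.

0.67

B -> miss, frames (B)
E -> miss, frames (B E)
J -> miss, frames (B E J)
E -> hit
Z -> miss, frames (B E J Z)
V -> miss, evict Z, frames (B E J V)
J -> hit
V -> hit
B -> hit
L -> miss, evict J, frames (B E V L)
V -> hit
B -> hit
E -> hit
V -> hit
B -> hit
L -> hit
B -> hit
E -> hit
Hits: 12 of 18 references → 12/18 = 0.6667.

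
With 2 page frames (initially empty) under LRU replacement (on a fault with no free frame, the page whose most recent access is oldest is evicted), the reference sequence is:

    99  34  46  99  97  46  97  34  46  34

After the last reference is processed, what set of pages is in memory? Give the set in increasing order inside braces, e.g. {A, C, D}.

99 -> miss, frames [99]
34 -> miss, frames [99, 34]
46 -> miss, evict 99, frames [34, 46]
99 -> miss, evict 34, frames [46, 99]
97 -> miss, evict 46, frames [99, 97]
46 -> miss, evict 99, frames [97, 46]
97 -> hit
34 -> miss, evict 46, frames [97, 34]
46 -> miss, evict 97, frames [34, 46]
34 -> hit

{34, 46}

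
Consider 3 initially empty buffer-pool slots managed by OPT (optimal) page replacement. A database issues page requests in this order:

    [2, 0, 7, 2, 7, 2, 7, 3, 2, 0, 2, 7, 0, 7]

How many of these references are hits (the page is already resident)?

9

2 -> miss, frames {2}
0 -> miss, frames {2,0}
7 -> miss, frames {2,0,7}
2 -> hit
7 -> hit
2 -> hit
7 -> hit
3 -> miss, evict 7, frames {2,0,3}
2 -> hit
0 -> hit
2 -> hit
7 -> miss, evict 3, frames {2,0,7}
0 -> hit
7 -> hit
Hits: 9.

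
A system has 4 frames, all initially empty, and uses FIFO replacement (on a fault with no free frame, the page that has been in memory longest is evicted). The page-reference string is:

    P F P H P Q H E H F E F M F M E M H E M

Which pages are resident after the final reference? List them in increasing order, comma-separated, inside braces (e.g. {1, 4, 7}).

{E, F, H, M}

P → miss, frames [P]
F → miss, frames [P, F]
P → hit
H → miss, frames [P, F, H]
P → hit
Q → miss, frames [P, F, H, Q]
H → hit
E → miss, evict P, frames [F, H, Q, E]
H → hit
F → hit
E → hit
F → hit
M → miss, evict F, frames [H, Q, E, M]
F → miss, evict H, frames [Q, E, M, F]
M → hit
E → hit
M → hit
H → miss, evict Q, frames [E, M, F, H]
E → hit
M → hit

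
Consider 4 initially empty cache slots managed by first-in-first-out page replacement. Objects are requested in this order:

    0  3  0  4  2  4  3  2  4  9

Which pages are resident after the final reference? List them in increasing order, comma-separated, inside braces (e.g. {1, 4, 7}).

{2, 3, 4, 9}

0 -> fault, frames [0]
3 -> fault, frames [0, 3]
0 -> hit
4 -> fault, frames [0, 3, 4]
2 -> fault, frames [0, 3, 4, 2]
4 -> hit
3 -> hit
2 -> hit
4 -> hit
9 -> fault, evict 0, frames [3, 4, 2, 9]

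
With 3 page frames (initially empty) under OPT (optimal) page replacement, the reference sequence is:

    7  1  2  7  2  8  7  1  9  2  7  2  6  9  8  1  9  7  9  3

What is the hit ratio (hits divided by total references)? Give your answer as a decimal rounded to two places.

7 -> fault, frames [7]
1 -> fault, frames [7, 1]
2 -> fault, frames [7, 1, 2]
7 -> hit
2 -> hit
8 -> fault, evict 2, frames [7, 1, 8]
7 -> hit
1 -> hit
9 -> fault, evict 1, frames [7, 8, 9]
2 -> fault, evict 8, frames [7, 9, 2]
7 -> hit
2 -> hit
6 -> fault, evict 2, frames [7, 9, 6]
9 -> hit
8 -> fault, evict 6, frames [7, 9, 8]
1 -> fault, evict 8, frames [7, 9, 1]
9 -> hit
7 -> hit
9 -> hit
3 -> fault, evict 1, frames [7, 9, 3]
Hits: 10 of 20 references → 10/20 = 0.5000.

0.50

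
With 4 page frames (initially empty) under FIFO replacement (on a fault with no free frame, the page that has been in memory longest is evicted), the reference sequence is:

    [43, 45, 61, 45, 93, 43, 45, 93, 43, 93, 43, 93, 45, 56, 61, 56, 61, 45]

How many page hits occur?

13

43 → fault, frames [43]
45 → fault, frames [43, 45]
61 → fault, frames [43, 45, 61]
45 → hit
93 → fault, frames [43, 45, 61, 93]
43 → hit
45 → hit
93 → hit
43 → hit
93 → hit
43 → hit
93 → hit
45 → hit
56 → fault, evict 43, frames [45, 61, 93, 56]
61 → hit
56 → hit
61 → hit
45 → hit
Hits: 13.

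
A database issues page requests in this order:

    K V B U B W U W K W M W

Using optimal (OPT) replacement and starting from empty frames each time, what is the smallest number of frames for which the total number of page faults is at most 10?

f=1: 12 faults
f=2: 7 faults
f=3: 6 faults
f=4: 6 faults
f=5: 6 faults
f=6: 6 faults
Smallest f with faults ≤ 10 is 2.

2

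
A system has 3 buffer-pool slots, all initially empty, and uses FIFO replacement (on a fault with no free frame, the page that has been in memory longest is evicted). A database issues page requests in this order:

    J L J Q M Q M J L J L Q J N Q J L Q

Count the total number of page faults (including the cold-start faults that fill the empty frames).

11

J -> fault, frames (J)
L -> fault, frames (J L)
J -> hit
Q -> fault, frames (J L Q)
M -> fault, evict J, frames (L Q M)
Q -> hit
M -> hit
J -> fault, evict L, frames (Q M J)
L -> fault, evict Q, frames (M J L)
J -> hit
L -> hit
Q -> fault, evict M, frames (J L Q)
J -> hit
N -> fault, evict J, frames (L Q N)
Q -> hit
J -> fault, evict L, frames (Q N J)
L -> fault, evict Q, frames (N J L)
Q -> fault, evict N, frames (J L Q)
Page faults: 11.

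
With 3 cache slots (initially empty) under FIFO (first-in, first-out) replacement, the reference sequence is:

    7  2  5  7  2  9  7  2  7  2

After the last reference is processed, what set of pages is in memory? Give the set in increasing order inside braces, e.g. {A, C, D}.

7 -> miss, frames [7]
2 -> miss, frames [7, 2]
5 -> miss, frames [7, 2, 5]
7 -> hit
2 -> hit
9 -> miss, evict 7, frames [2, 5, 9]
7 -> miss, evict 2, frames [5, 9, 7]
2 -> miss, evict 5, frames [9, 7, 2]
7 -> hit
2 -> hit

{2, 7, 9}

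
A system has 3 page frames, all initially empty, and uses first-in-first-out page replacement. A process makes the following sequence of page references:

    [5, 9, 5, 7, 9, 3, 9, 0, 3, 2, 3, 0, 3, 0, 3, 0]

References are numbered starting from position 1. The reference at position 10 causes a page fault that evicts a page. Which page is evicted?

7

pos 1: 5: fault, frames {5}
pos 2: 9: fault, frames {5,9}
pos 3: 5: hit
pos 4: 7: fault, frames {5,9,7}
pos 5: 9: hit
pos 6: 3: fault, evict 5, frames {9,7,3}
pos 7: 9: hit
pos 8: 0: fault, evict 9, frames {7,3,0}
pos 9: 3: hit
pos 10: 2: fault, evict 7, frames {3,0,2}
At position 10, page 7 is evicted.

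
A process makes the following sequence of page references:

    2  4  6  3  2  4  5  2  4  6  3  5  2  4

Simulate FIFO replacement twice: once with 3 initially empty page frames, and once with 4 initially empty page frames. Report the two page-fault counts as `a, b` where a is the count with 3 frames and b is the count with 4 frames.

11, 12

3 frames: F F F F F F F . . F F . F F → 11 faults.
4 frames: F F F F . . F F F F F F F F → 12 faults.
12 > 11: adding a frame increased faults — Belady's anomaly.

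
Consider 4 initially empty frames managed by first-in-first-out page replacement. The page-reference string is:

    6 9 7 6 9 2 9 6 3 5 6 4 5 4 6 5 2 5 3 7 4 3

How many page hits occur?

11

6 → miss, frames [6]
9 → miss, frames [6, 9]
7 → miss, frames [6, 9, 7]
6 → hit
9 → hit
2 → miss, frames [6, 9, 7, 2]
9 → hit
6 → hit
3 → miss, evict 6, frames [9, 7, 2, 3]
5 → miss, evict 9, frames [7, 2, 3, 5]
6 → miss, evict 7, frames [2, 3, 5, 6]
4 → miss, evict 2, frames [3, 5, 6, 4]
5 → hit
4 → hit
6 → hit
5 → hit
2 → miss, evict 3, frames [5, 6, 4, 2]
5 → hit
3 → miss, evict 5, frames [6, 4, 2, 3]
7 → miss, evict 6, frames [4, 2, 3, 7]
4 → hit
3 → hit
Hits: 11.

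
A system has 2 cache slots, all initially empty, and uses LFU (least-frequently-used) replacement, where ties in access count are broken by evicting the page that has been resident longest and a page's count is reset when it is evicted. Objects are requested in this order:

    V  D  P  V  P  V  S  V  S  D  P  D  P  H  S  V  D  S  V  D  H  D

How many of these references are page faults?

V → miss, frames {V}
D → miss, frames {V,D}
P → miss, evict V, frames {D,P}
V → miss, evict D, frames {P,V}
P → hit
V → hit
S → miss, evict P, frames {V,S}
V → hit
S → hit
D → miss, evict S, frames {V,D}
P → miss, evict D, frames {V,P}
D → miss, evict P, frames {V,D}
P → miss, evict D, frames {V,P}
H → miss, evict P, frames {V,H}
S → miss, evict H, frames {V,S}
V → hit
D → miss, evict S, frames {V,D}
S → miss, evict D, frames {V,S}
V → hit
D → miss, evict S, frames {V,D}
H → miss, evict D, frames {V,H}
D → miss, evict H, frames {V,D}
Page faults: 16.

16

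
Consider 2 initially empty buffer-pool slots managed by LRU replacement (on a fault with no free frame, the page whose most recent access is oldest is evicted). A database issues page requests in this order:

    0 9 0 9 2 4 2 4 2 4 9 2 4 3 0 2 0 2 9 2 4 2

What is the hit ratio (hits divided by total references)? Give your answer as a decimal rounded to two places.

0.45

0 -> fault, frames [0]
9 -> fault, frames [0, 9]
0 -> hit
9 -> hit
2 -> fault, evict 0, frames [9, 2]
4 -> fault, evict 9, frames [2, 4]
2 -> hit
4 -> hit
2 -> hit
4 -> hit
9 -> fault, evict 2, frames [4, 9]
2 -> fault, evict 4, frames [9, 2]
4 -> fault, evict 9, frames [2, 4]
3 -> fault, evict 2, frames [4, 3]
0 -> fault, evict 4, frames [3, 0]
2 -> fault, evict 3, frames [0, 2]
0 -> hit
2 -> hit
9 -> fault, evict 0, frames [2, 9]
2 -> hit
4 -> fault, evict 9, frames [2, 4]
2 -> hit
Hits: 10 of 22 references → 10/22 = 0.4545.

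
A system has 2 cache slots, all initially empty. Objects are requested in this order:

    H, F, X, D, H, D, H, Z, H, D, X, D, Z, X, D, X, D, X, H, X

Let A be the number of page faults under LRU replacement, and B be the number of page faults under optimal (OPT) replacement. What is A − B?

Under LRU: F F F F F . . F . F F . F F F . . . F . → 12 faults.
Under OPT: F F F F . . . F . F F . F . F . . . F . → 10 faults.
A − B = 12 − 10 = 2.

2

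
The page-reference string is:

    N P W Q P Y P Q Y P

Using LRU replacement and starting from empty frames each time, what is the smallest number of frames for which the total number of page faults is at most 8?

3

f=1: 10 faults
f=2: 9 faults
f=3: 5 faults
f=4: 5 faults
f=5: 5 faults
Smallest f with faults ≤ 8 is 3.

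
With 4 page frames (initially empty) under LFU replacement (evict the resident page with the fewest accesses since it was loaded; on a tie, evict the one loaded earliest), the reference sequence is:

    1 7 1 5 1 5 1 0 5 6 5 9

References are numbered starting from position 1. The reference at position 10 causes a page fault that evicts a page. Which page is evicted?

7

pos 1: 1: fault, frames (1)
pos 2: 7: fault, frames (1 7)
pos 3: 1: hit
pos 4: 5: fault, frames (1 7 5)
pos 5: 1: hit
pos 6: 5: hit
pos 7: 1: hit
pos 8: 0: fault, frames (1 7 5 0)
pos 9: 5: hit
pos 10: 6: fault, evict 7, frames (1 5 0 6)
At position 10, page 7 is evicted.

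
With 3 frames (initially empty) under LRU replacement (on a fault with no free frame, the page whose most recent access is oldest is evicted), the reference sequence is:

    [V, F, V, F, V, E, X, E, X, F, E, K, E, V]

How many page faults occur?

7

V: miss, frames [V]
F: miss, frames [V, F]
V: hit
F: hit
V: hit
E: miss, frames [F, V, E]
X: miss, evict F, frames [V, E, X]
E: hit
X: hit
F: miss, evict V, frames [E, X, F]
E: hit
K: miss, evict X, frames [F, E, K]
E: hit
V: miss, evict F, frames [K, E, V]
Page faults: 7.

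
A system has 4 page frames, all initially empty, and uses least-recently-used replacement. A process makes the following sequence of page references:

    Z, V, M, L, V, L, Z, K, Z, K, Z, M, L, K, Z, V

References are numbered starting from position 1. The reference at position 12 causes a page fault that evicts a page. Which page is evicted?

V

pos 1: Z -> fault, frames (Z)
pos 2: V -> fault, frames (Z V)
pos 3: M -> fault, frames (Z V M)
pos 4: L -> fault, frames (Z V M L)
pos 5: V -> hit
pos 6: L -> hit
pos 7: Z -> hit
pos 8: K -> fault, evict M, frames (V L Z K)
pos 9: Z -> hit
pos 10: K -> hit
pos 11: Z -> hit
pos 12: M -> fault, evict V, frames (L K Z M)
At position 12, page V is evicted.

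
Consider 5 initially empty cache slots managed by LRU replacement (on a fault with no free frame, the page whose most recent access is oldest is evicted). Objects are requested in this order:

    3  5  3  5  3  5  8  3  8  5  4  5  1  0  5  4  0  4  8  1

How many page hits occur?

14

3: fault, frames (3)
5: fault, frames (3 5)
3: hit
5: hit
3: hit
5: hit
8: fault, frames (3 5 8)
3: hit
8: hit
5: hit
4: fault, frames (3 8 5 4)
5: hit
1: fault, frames (3 8 4 5 1)
0: fault, evict 3, frames (8 4 5 1 0)
5: hit
4: hit
0: hit
4: hit
8: hit
1: hit
Hits: 14.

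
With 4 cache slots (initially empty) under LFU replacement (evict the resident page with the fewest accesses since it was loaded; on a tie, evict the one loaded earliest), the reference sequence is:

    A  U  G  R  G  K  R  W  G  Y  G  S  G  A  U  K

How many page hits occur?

A -> fault, frames (A)
U -> fault, frames (A U)
G -> fault, frames (A U G)
R -> fault, frames (A U G R)
G -> hit
K -> fault, evict A, frames (U G R K)
R -> hit
W -> fault, evict U, frames (G R K W)
G -> hit
Y -> fault, evict K, frames (G R W Y)
G -> hit
S -> fault, evict W, frames (G R Y S)
G -> hit
A -> fault, evict Y, frames (G R S A)
U -> fault, evict S, frames (G R A U)
K -> fault, evict A, frames (G R U K)
Hits: 5.

5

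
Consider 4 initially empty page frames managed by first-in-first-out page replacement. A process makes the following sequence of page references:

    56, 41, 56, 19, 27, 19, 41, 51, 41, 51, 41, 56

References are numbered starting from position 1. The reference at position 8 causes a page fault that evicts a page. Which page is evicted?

56

pos 1: 56: miss, frames [56]
pos 2: 41: miss, frames [56, 41]
pos 3: 56: hit
pos 4: 19: miss, frames [56, 41, 19]
pos 5: 27: miss, frames [56, 41, 19, 27]
pos 6: 19: hit
pos 7: 41: hit
pos 8: 51: miss, evict 56, frames [41, 19, 27, 51]
At position 8, page 56 is evicted.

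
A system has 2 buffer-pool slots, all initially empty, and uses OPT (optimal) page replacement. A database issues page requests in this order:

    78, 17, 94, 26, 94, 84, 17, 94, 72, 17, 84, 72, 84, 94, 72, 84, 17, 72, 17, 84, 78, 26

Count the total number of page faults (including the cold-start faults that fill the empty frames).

14

78 -> fault, frames (78)
17 -> fault, frames (78 17)
94 -> fault, evict 78, frames (17 94)
26 -> fault, evict 17, frames (94 26)
94 -> hit
84 -> fault, evict 26, frames (94 84)
17 -> fault, evict 84, frames (94 17)
94 -> hit
72 -> fault, evict 94, frames (17 72)
17 -> hit
84 -> fault, evict 17, frames (72 84)
72 -> hit
84 -> hit
94 -> fault, evict 84, frames (72 94)
72 -> hit
84 -> fault, evict 94, frames (72 84)
17 -> fault, evict 84, frames (72 17)
72 -> hit
17 -> hit
84 -> fault, evict 17, frames (72 84)
78 -> fault, evict 84, frames (72 78)
26 -> fault, evict 78, frames (72 26)
Page faults: 14.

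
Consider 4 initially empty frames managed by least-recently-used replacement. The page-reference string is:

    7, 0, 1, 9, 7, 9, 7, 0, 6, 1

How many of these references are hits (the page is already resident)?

4

7: miss, frames (7)
0: miss, frames (7 0)
1: miss, frames (7 0 1)
9: miss, frames (7 0 1 9)
7: hit
9: hit
7: hit
0: hit
6: miss, evict 1, frames (9 7 0 6)
1: miss, evict 9, frames (7 0 6 1)
Hits: 4.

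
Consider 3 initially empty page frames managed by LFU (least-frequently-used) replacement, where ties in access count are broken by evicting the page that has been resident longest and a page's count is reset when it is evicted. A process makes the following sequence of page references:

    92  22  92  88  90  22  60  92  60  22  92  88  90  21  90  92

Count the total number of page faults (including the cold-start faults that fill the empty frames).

92 -> fault, frames (92)
22 -> fault, frames (92 22)
92 -> hit
88 -> fault, frames (92 22 88)
90 -> fault, evict 22, frames (92 88 90)
22 -> fault, evict 88, frames (92 90 22)
60 -> fault, evict 90, frames (92 22 60)
92 -> hit
60 -> hit
22 -> hit
92 -> hit
88 -> fault, evict 22, frames (92 60 88)
90 -> fault, evict 88, frames (92 60 90)
21 -> fault, evict 90, frames (92 60 21)
90 -> fault, evict 21, frames (92 60 90)
92 -> hit
Page faults: 10.

10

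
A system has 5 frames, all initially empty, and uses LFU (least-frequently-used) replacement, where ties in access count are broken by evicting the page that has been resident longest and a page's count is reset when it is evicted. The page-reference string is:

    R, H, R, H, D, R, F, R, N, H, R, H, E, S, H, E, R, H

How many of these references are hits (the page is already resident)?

11

R: fault, frames {R}
H: fault, frames {R,H}
R: hit
H: hit
D: fault, frames {R,H,D}
R: hit
F: fault, frames {R,H,D,F}
R: hit
N: fault, frames {R,H,D,F,N}
H: hit
R: hit
H: hit
E: fault, evict D, frames {R,H,F,N,E}
S: fault, evict F, frames {R,H,N,E,S}
H: hit
E: hit
R: hit
H: hit
Hits: 11.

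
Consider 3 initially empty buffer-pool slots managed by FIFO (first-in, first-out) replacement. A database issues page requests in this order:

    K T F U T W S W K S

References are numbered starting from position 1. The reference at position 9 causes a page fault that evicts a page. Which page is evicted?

U

pos 1: K → miss, frames [K]
pos 2: T → miss, frames [K, T]
pos 3: F → miss, frames [K, T, F]
pos 4: U → miss, evict K, frames [T, F, U]
pos 5: T → hit
pos 6: W → miss, evict T, frames [F, U, W]
pos 7: S → miss, evict F, frames [U, W, S]
pos 8: W → hit
pos 9: K → miss, evict U, frames [W, S, K]
At position 9, page U is evicted.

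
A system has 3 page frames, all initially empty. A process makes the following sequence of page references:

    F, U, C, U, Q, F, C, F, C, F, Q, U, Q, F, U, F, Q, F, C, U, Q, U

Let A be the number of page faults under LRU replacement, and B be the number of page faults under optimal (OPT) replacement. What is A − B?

Under LRU: F F F . F F F . . . . F . . . . . . F F F . → 10 faults.
Under OPT: F F F . F . . . . . . F . . . . . . F . . . → 6 faults.
A − B = 10 − 6 = 4.

4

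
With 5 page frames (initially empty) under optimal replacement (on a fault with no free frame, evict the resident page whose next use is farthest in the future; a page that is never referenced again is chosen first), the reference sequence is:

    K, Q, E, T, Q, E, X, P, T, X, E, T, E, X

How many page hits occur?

8

K -> miss, frames [K]
Q -> miss, frames [K, Q]
E -> miss, frames [K, Q, E]
T -> miss, frames [K, Q, E, T]
Q -> hit
E -> hit
X -> miss, frames [K, Q, E, T, X]
P -> miss, evict Q, frames [K, E, T, X, P]
T -> hit
X -> hit
E -> hit
T -> hit
E -> hit
X -> hit
Hits: 8.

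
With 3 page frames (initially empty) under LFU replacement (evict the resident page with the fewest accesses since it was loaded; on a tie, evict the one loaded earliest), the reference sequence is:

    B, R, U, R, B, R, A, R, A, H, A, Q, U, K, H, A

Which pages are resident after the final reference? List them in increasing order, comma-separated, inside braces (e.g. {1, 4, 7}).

{A, H, R}

B: fault, frames {B}
R: fault, frames {B,R}
U: fault, frames {B,R,U}
R: hit
B: hit
R: hit
A: fault, evict U, frames {B,R,A}
R: hit
A: hit
H: fault, evict B, frames {R,A,H}
A: hit
Q: fault, evict H, frames {R,A,Q}
U: fault, evict Q, frames {R,A,U}
K: fault, evict U, frames {R,A,K}
H: fault, evict K, frames {R,A,H}
A: hit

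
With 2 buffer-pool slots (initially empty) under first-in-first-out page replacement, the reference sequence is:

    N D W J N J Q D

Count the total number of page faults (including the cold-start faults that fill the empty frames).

N: fault, frames [N]
D: fault, frames [N, D]
W: fault, evict N, frames [D, W]
J: fault, evict D, frames [W, J]
N: fault, evict W, frames [J, N]
J: hit
Q: fault, evict J, frames [N, Q]
D: fault, evict N, frames [Q, D]
Page faults: 7.

7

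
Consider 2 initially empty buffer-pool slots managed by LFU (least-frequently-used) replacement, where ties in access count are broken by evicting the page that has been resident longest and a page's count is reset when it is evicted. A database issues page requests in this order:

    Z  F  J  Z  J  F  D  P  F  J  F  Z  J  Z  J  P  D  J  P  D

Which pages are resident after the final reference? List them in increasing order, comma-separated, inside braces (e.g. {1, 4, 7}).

Z: miss, frames [Z]
F: miss, frames [Z, F]
J: miss, evict Z, frames [F, J]
Z: miss, evict F, frames [J, Z]
J: hit
F: miss, evict Z, frames [J, F]
D: miss, evict F, frames [J, D]
P: miss, evict D, frames [J, P]
F: miss, evict P, frames [J, F]
J: hit
F: hit
Z: miss, evict F, frames [J, Z]
J: hit
Z: hit
J: hit
P: miss, evict Z, frames [J, P]
D: miss, evict P, frames [J, D]
J: hit
P: miss, evict D, frames [J, P]
D: miss, evict P, frames [J, D]

{D, J}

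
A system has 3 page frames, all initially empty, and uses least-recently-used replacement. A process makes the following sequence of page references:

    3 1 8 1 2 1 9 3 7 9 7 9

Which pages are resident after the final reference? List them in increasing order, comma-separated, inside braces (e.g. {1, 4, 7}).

{3, 7, 9}

3: miss, frames (3)
1: miss, frames (3 1)
8: miss, frames (3 1 8)
1: hit
2: miss, evict 3, frames (8 1 2)
1: hit
9: miss, evict 8, frames (2 1 9)
3: miss, evict 2, frames (1 9 3)
7: miss, evict 1, frames (9 3 7)
9: hit
7: hit
9: hit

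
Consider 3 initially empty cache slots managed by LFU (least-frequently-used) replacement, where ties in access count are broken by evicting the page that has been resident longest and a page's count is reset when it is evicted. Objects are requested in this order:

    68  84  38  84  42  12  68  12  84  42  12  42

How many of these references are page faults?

7

68 → fault, frames (68)
84 → fault, frames (68 84)
38 → fault, frames (68 84 38)
84 → hit
42 → fault, evict 68, frames (84 38 42)
12 → fault, evict 38, frames (84 42 12)
68 → fault, evict 42, frames (84 12 68)
12 → hit
84 → hit
42 → fault, evict 68, frames (84 12 42)
12 → hit
42 → hit
Page faults: 7.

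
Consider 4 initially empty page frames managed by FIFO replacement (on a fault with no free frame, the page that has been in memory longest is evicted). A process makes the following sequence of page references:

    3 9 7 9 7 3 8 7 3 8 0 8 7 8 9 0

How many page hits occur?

3: fault, frames [3]
9: fault, frames [3, 9]
7: fault, frames [3, 9, 7]
9: hit
7: hit
3: hit
8: fault, frames [3, 9, 7, 8]
7: hit
3: hit
8: hit
0: fault, evict 3, frames [9, 7, 8, 0]
8: hit
7: hit
8: hit
9: hit
0: hit
Hits: 11.

11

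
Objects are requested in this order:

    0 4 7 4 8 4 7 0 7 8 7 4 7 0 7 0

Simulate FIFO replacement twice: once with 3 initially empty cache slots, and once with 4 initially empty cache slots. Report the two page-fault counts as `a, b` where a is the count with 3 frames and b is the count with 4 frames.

7, 4

3 frames: F F F . F . . F . . . F F . . . → 7 faults.
4 frames: F F F . F . . . . . . . . . . . → 4 faults.
4 < 7: adding a frame reduced faults, as is typical.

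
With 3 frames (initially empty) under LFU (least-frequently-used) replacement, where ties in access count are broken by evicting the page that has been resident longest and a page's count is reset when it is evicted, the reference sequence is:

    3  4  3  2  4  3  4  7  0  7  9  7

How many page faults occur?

3: miss, frames (3)
4: miss, frames (3 4)
3: hit
2: miss, frames (3 4 2)
4: hit
3: hit
4: hit
7: miss, evict 2, frames (3 4 7)
0: miss, evict 7, frames (3 4 0)
7: miss, evict 0, frames (3 4 7)
9: miss, evict 7, frames (3 4 9)
7: miss, evict 9, frames (3 4 7)
Page faults: 8.

8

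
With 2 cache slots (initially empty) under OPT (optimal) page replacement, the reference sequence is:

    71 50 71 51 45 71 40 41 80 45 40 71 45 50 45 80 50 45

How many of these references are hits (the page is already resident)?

6

71 -> fault, frames (71)
50 -> fault, frames (71 50)
71 -> hit
51 -> fault, evict 50, frames (71 51)
45 -> fault, evict 51, frames (71 45)
71 -> hit
40 -> fault, evict 71, frames (45 40)
41 -> fault, evict 40, frames (45 41)
80 -> fault, evict 41, frames (45 80)
45 -> hit
40 -> fault, evict 80, frames (45 40)
71 -> fault, evict 40, frames (45 71)
45 -> hit
50 -> fault, evict 71, frames (45 50)
45 -> hit
80 -> fault, evict 45, frames (50 80)
50 -> hit
45 -> fault, evict 80, frames (50 45)
Hits: 6.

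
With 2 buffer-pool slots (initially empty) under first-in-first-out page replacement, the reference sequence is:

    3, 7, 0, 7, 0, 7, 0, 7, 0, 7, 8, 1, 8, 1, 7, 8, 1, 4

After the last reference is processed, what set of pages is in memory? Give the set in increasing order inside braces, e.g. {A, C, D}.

{1, 4}

3 → fault, frames {3}
7 → fault, frames {3,7}
0 → fault, evict 3, frames {7,0}
7 → hit
0 → hit
7 → hit
0 → hit
7 → hit
0 → hit
7 → hit
8 → fault, evict 7, frames {0,8}
1 → fault, evict 0, frames {8,1}
8 → hit
1 → hit
7 → fault, evict 8, frames {1,7}
8 → fault, evict 1, frames {7,8}
1 → fault, evict 7, frames {8,1}
4 → fault, evict 8, frames {1,4}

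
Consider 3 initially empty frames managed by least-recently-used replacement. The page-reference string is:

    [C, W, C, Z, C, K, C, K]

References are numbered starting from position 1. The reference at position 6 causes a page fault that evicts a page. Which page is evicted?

W

pos 1: C → miss, frames [C]
pos 2: W → miss, frames [C, W]
pos 3: C → hit
pos 4: Z → miss, frames [W, C, Z]
pos 5: C → hit
pos 6: K → miss, evict W, frames [Z, C, K]
At position 6, page W is evicted.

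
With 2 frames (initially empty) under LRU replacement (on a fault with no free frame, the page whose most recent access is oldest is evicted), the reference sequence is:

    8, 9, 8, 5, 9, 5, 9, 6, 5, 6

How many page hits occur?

8 -> miss, frames {8}
9 -> miss, frames {8,9}
8 -> hit
5 -> miss, evict 9, frames {8,5}
9 -> miss, evict 8, frames {5,9}
5 -> hit
9 -> hit
6 -> miss, evict 5, frames {9,6}
5 -> miss, evict 9, frames {6,5}
6 -> hit
Hits: 4.

4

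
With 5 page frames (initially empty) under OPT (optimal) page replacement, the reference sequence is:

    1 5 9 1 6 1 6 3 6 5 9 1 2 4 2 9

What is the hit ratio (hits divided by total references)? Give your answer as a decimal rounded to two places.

1 -> miss, frames [1]
5 -> miss, frames [1, 5]
9 -> miss, frames [1, 5, 9]
1 -> hit
6 -> miss, frames [1, 5, 9, 6]
1 -> hit
6 -> hit
3 -> miss, frames [1, 5, 9, 6, 3]
6 -> hit
5 -> hit
9 -> hit
1 -> hit
2 -> miss, evict 3, frames [1, 5, 9, 6, 2]
4 -> miss, evict 6, frames [1, 5, 9, 2, 4]
2 -> hit
9 -> hit
Hits: 9 of 16 references → 9/16 = 0.5625.

0.56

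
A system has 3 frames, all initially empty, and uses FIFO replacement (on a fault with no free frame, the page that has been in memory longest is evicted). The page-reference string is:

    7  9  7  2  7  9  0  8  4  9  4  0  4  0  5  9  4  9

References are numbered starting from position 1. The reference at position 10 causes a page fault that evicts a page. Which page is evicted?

0

pos 1: 7 → miss, frames [7]
pos 2: 9 → miss, frames [7, 9]
pos 3: 7 → hit
pos 4: 2 → miss, frames [7, 9, 2]
pos 5: 7 → hit
pos 6: 9 → hit
pos 7: 0 → miss, evict 7, frames [9, 2, 0]
pos 8: 8 → miss, evict 9, frames [2, 0, 8]
pos 9: 4 → miss, evict 2, frames [0, 8, 4]
pos 10: 9 → miss, evict 0, frames [8, 4, 9]
At position 10, page 0 is evicted.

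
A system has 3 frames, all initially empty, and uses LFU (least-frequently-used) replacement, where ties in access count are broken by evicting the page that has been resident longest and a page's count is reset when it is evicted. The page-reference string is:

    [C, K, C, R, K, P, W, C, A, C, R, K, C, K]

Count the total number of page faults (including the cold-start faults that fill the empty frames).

C → miss, frames {C}
K → miss, frames {C,K}
C → hit
R → miss, frames {C,K,R}
K → hit
P → miss, evict R, frames {C,K,P}
W → miss, evict P, frames {C,K,W}
C → hit
A → miss, evict W, frames {C,K,A}
C → hit
R → miss, evict A, frames {C,K,R}
K → hit
C → hit
K → hit
Page faults: 7.

7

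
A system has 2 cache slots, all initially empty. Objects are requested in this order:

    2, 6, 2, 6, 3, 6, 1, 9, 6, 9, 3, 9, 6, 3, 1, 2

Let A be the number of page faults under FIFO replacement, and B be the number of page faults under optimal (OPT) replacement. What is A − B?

3

Under FIFO: F F . . F . F F F . F F F F F F → 12 faults.
Under OPT: F F . . F . F F . . F . F . F F → 9 faults.
A − B = 12 − 9 = 3.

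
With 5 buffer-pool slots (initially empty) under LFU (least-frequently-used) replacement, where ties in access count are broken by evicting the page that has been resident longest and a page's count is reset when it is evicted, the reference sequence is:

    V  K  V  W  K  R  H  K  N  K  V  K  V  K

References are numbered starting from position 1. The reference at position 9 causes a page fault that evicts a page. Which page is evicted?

W

pos 1: V -> miss, frames (V)
pos 2: K -> miss, frames (V K)
pos 3: V -> hit
pos 4: W -> miss, frames (V K W)
pos 5: K -> hit
pos 6: R -> miss, frames (V K W R)
pos 7: H -> miss, frames (V K W R H)
pos 8: K -> hit
pos 9: N -> miss, evict W, frames (V K R H N)
At position 9, page W is evicted.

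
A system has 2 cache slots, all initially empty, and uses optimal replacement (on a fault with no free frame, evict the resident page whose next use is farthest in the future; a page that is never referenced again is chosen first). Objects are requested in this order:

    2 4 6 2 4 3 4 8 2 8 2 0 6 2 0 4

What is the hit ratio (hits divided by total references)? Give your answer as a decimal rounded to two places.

0.31

2 -> miss, frames [2]
4 -> miss, frames [2, 4]
6 -> miss, evict 4, frames [2, 6]
2 -> hit
4 -> miss, evict 6, frames [2, 4]
3 -> miss, evict 2, frames [4, 3]
4 -> hit
8 -> miss, evict 3, frames [4, 8]
2 -> miss, evict 4, frames [8, 2]
8 -> hit
2 -> hit
0 -> miss, evict 8, frames [2, 0]
6 -> miss, evict 0, frames [2, 6]
2 -> hit
0 -> miss, evict 6, frames [2, 0]
4 -> miss, evict 0, frames [2, 4]
Hits: 5 of 16 references → 5/16 = 0.3125.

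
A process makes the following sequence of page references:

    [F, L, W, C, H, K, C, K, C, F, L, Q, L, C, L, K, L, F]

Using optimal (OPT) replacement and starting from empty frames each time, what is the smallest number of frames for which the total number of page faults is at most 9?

4

f=1: 18 faults
f=2: 12 faults
f=3: 10 faults
f=4: 8 faults
f=5: 7 faults
f=6: 7 faults
f=7: 7 faults
Smallest f with faults ≤ 9 is 4.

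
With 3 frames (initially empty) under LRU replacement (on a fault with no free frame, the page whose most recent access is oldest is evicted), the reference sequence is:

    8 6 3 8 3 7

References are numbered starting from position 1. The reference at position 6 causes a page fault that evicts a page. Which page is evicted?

6

pos 1: 8 -> fault, frames [8]
pos 2: 6 -> fault, frames [8, 6]
pos 3: 3 -> fault, frames [8, 6, 3]
pos 4: 8 -> hit
pos 5: 3 -> hit
pos 6: 7 -> fault, evict 6, frames [8, 3, 7]
At position 6, page 6 is evicted.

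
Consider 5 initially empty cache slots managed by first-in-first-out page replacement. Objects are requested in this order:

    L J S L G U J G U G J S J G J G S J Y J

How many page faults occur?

L -> fault, frames (L)
J -> fault, frames (L J)
S -> fault, frames (L J S)
L -> hit
G -> fault, frames (L J S G)
U -> fault, frames (L J S G U)
J -> hit
G -> hit
U -> hit
G -> hit
J -> hit
S -> hit
J -> hit
G -> hit
J -> hit
G -> hit
S -> hit
J -> hit
Y -> fault, evict L, frames (J S G U Y)
J -> hit
Page faults: 6.

6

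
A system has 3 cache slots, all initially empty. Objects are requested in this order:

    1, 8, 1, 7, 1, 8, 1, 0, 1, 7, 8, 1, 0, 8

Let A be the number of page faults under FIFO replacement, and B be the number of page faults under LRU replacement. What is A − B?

Under FIFO: F F . F . . . F F . F . . . → 6 faults.
Under LRU: F F . F . . . F . F F . F . → 7 faults.
A − B = 6 − 7 = -1.

-1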